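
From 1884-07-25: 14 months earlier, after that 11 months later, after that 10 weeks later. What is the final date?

Going back 14 months from July 25, 1884:
month 7 − 14 = -7, which is month 5 of year 1883 → May 1883.
Day 25 is valid in May, giving May 25, 1883.
Counting forward 11 months from May 25, 1883:
month 5 + 11 = 16, which is month 4 of year 1884 → April 1884.
Day 25 is valid in April, giving April 25, 1884.
Advancing 10 weeks (= 70 days) from April 25, 1884:
April has 30 days, so 30 − 25 = 5 days remain after April 25, 1884; 70 − 5 = 65 left.
May 1884 has 31 days: 65 − 31 = 34 left.
June 1884 has 30 days: 34 − 30 = 4 left.
4 days into July 1884 → July 4, 1884.

July 4, 1884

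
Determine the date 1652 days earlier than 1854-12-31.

Going back 1652 days from December 31, 1854.
Going back 31 days from December 31, 1854 reaches the end of the previous month; 1652 − 31 = 1621 left.
November 1854 has 30 days: 1621 − 30 = 1591 left.
October 1854 has 31 days: 1591 − 31 = 1560 left.
September 1854 has 30 days: 1560 − 30 = 1530 left.
August 1854 has 31 days: 1530 − 31 = 1499 left.
July 1854 has 31 days: 1499 − 31 = 1468 left.
June 1854 has 30 days: 1468 − 30 = 1438 left.
May 1854 has 31 days: 1438 − 31 = 1407 left.
April 1854 has 30 days: 1407 − 30 = 1377 left.
March 1854 has 31 days: 1377 − 31 = 1346 left.
February 1854 has 28 days (1854 is not a leap year): 1346 − 28 = 1318 left.
January 1854 has 31 days: 1318 − 31 = 1287 left.
December 1853 has 31 days: 1287 − 31 = 1256 left.
November 1853 has 30 days: 1256 − 30 = 1226 left.
October 1853 has 31 days: 1226 − 31 = 1195 left.
September 1853 has 30 days: 1195 − 30 = 1165 left.
August 1853 has 31 days: 1165 − 31 = 1134 left.
July 1853 has 31 days: 1134 − 31 = 1103 left.
June 1853 has 30 days: 1103 − 30 = 1073 left.
May 1853 has 31 days: 1073 − 31 = 1042 left.
April 1853 has 30 days: 1042 − 30 = 1012 left.
March 1853 has 31 days: 1012 − 31 = 981 left.
February 1853 has 28 days (1853 is not a leap year): 981 − 28 = 953 left.
January 1853 has 31 days: 953 − 31 = 922 left.
December 1852 has 31 days: 922 − 31 = 891 left.
November 1852 has 30 days: 891 − 30 = 861 left.
October 1852 has 31 days: 861 − 31 = 830 left.
September 1852 has 30 days: 830 − 30 = 800 left.
August 1852 has 31 days: 800 − 31 = 769 left.
July 1852 has 31 days: 769 − 31 = 738 left.
June 1852 has 30 days: 738 − 30 = 708 left.
May 1852 has 31 days: 708 − 31 = 677 left.
April 1852 has 30 days: 677 − 30 = 647 left.
March 1852 has 31 days: 647 − 31 = 616 left.
February 1852 has 29 days (1852 is a leap year): 616 − 29 = 587 left.
January 1852 has 31 days: 587 − 31 = 556 left.
December 1851 has 31 days: 556 − 31 = 525 left.
November 1851 has 30 days: 525 − 30 = 495 left.
October 1851 has 31 days: 495 − 31 = 464 left.
September 1851 has 30 days: 464 − 30 = 434 left.
August 1851 has 31 days: 434 − 31 = 403 left.
July 1851 has 31 days: 403 − 31 = 372 left.
June 1851 has 30 days: 372 − 30 = 342 left.
May 1851 has 31 days: 342 − 31 = 311 left.
April 1851 has 30 days: 311 − 30 = 281 left.
March 1851 has 31 days: 281 − 31 = 250 left.
February 1851 has 28 days (1851 is not a leap year): 250 − 28 = 222 left.
January 1851 has 31 days: 222 − 31 = 191 left.
December 1850 has 31 days: 191 − 31 = 160 left.
November 1850 has 30 days: 160 − 30 = 130 left.
October 1850 has 31 days: 130 − 31 = 99 left.
September 1850 has 30 days: 99 − 30 = 69 left.
August 1850 has 31 days: 69 − 31 = 38 left.
July 1850 has 31 days: 38 − 31 = 7 left.
June 1850 has 30 days; 30 − 7 = 23 → June 23, 1850.

June 23, 1850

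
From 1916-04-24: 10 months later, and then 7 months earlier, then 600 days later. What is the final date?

Counting forward 10 months from April 24, 1916:
month 4 + 10 = 14, which is month 2 of year 1917 → February 1917.
Day 24 is valid in February, giving February 24, 1917.
Counting back 7 months from February 24, 1917:
month 2 − 7 = -5, which is month 7 of year 1916 → July 1916.
Day 24 is valid in July, giving July 24, 1916.
Advancing 600 days from July 24, 1916:
July has 31 days, so 31 − 24 = 7 days remain after July 24, 1916; 600 − 7 = 593 left.
August 1916 has 31 days: 593 − 31 = 562 left.
September 1916 has 30 days: 562 − 30 = 532 left.
October 1916 has 31 days: 532 − 31 = 501 left.
November 1916 has 30 days: 501 − 30 = 471 left.
December 1916 has 31 days: 471 − 31 = 440 left.
January 1917 has 31 days: 440 − 31 = 409 left.
February 1917 has 28 days (1917 is not a leap year): 409 − 28 = 381 left.
March 1917 has 31 days: 381 − 31 = 350 left.
April 1917 has 30 days: 350 − 30 = 320 left.
May 1917 has 31 days: 320 − 31 = 289 left.
June 1917 has 30 days: 289 − 30 = 259 left.
July 1917 has 31 days: 259 − 31 = 228 left.
August 1917 has 31 days: 228 − 31 = 197 left.
September 1917 has 30 days: 197 − 30 = 167 left.
October 1917 has 31 days: 167 − 31 = 136 left.
November 1917 has 30 days: 136 − 30 = 106 left.
December 1917 has 31 days: 106 − 31 = 75 left.
January 1918 has 31 days: 75 − 31 = 44 left.
February 1918 has 28 days (1918 is not a leap year): 44 − 28 = 16 left.
16 days into March 1918 → March 16, 1918.

March 16, 1918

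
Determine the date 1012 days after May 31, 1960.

March 9, 1963

Advancing 1012 days from May 31, 1960.
May has 31 days, so 31 − 31 = 0 days remain after May 31, 1960; 1012 − 0 = 1012 left.
June 1960 has 30 days: 1012 − 30 = 982 left.
July 1960 has 31 days: 982 − 31 = 951 left.
August 1960 has 31 days: 951 − 31 = 920 left.
September 1960 has 30 days: 920 − 30 = 890 left.
October 1960 has 31 days: 890 − 31 = 859 left.
November 1960 has 30 days: 859 − 30 = 829 left.
December 1960 has 31 days: 829 − 31 = 798 left.
January 1961 has 31 days: 798 − 31 = 767 left.
February 1961 has 28 days (1961 is not a leap year): 767 − 28 = 739 left.
March 1961 has 31 days: 739 − 31 = 708 left.
April 1961 has 30 days: 708 − 30 = 678 left.
May 1961 has 31 days: 678 − 31 = 647 left.
June 1961 has 30 days: 647 − 30 = 617 left.
July 1961 has 31 days: 617 − 31 = 586 left.
August 1961 has 31 days: 586 − 31 = 555 left.
September 1961 has 30 days: 555 − 30 = 525 left.
October 1961 has 31 days: 525 − 31 = 494 left.
November 1961 has 30 days: 494 − 30 = 464 left.
December 1961 has 31 days: 464 − 31 = 433 left.
January 1962 has 31 days: 433 − 31 = 402 left.
February 1962 has 28 days (1962 is not a leap year): 402 − 28 = 374 left.
March 1962 has 31 days: 374 − 31 = 343 left.
April 1962 has 30 days: 343 − 30 = 313 left.
May 1962 has 31 days: 313 − 31 = 282 left.
June 1962 has 30 days: 282 − 30 = 252 left.
July 1962 has 31 days: 252 − 31 = 221 left.
August 1962 has 31 days: 221 − 31 = 190 left.
September 1962 has 30 days: 190 − 30 = 160 left.
October 1962 has 31 days: 160 − 31 = 129 left.
November 1962 has 30 days: 129 − 30 = 99 left.
December 1962 has 31 days: 99 − 31 = 68 left.
January 1963 has 31 days: 68 − 31 = 37 left.
February 1963 has 28 days (1963 is not a leap year): 37 − 28 = 9 left.
9 days into March 1963 → March 9, 1963.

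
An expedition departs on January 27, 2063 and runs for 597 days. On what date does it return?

September 15, 2064

Adding 597 days from January 27, 2063.
January has 31 days, so 31 − 27 = 4 days remain after January 27, 2063; 597 − 4 = 593 left.
February 2063 has 28 days (2063 is not a leap year): 593 − 28 = 565 left.
March 2063 has 31 days: 565 − 31 = 534 left.
April 2063 has 30 days: 534 − 30 = 504 left.
May 2063 has 31 days: 504 − 31 = 473 left.
June 2063 has 30 days: 473 − 30 = 443 left.
July 2063 has 31 days: 443 − 31 = 412 left.
August 2063 has 31 days: 412 − 31 = 381 left.
September 2063 has 30 days: 381 − 30 = 351 left.
October 2063 has 31 days: 351 − 31 = 320 left.
November 2063 has 30 days: 320 − 30 = 290 left.
December 2063 has 31 days: 290 − 31 = 259 left.
January 2064 has 31 days: 259 − 31 = 228 left.
February 2064 has 29 days (2064 is a leap year): 228 − 29 = 199 left.
March 2064 has 31 days: 199 − 31 = 168 left.
April 2064 has 30 days: 168 − 30 = 138 left.
May 2064 has 31 days: 138 − 31 = 107 left.
June 2064 has 30 days: 107 − 30 = 77 left.
July 2064 has 31 days: 77 − 31 = 46 left.
August 2064 has 31 days: 46 − 31 = 15 left.
15 days into September 2064 → September 15, 2064.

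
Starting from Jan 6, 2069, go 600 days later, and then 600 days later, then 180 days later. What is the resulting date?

October 17, 2072

Counting forward 600 days from January 6, 2069:
January has 31 days, so 31 − 6 = 25 days remain after January 6, 2069; 600 − 25 = 575 left.
February 2069 has 28 days (2069 is not a leap year): 575 − 28 = 547 left.
March 2069 has 31 days: 547 − 31 = 516 left.
April 2069 has 30 days: 516 − 30 = 486 left.
May 2069 has 31 days: 486 − 31 = 455 left.
June 2069 has 30 days: 455 − 30 = 425 left.
July 2069 has 31 days: 425 − 31 = 394 left.
August 2069 has 31 days: 394 − 31 = 363 left.
September 2069 has 30 days: 363 − 30 = 333 left.
October 2069 has 31 days: 333 − 31 = 302 left.
November 2069 has 30 days: 302 − 30 = 272 left.
December 2069 has 31 days: 272 − 31 = 241 left.
January 2070 has 31 days: 241 − 31 = 210 left.
February 2070 has 28 days (2070 is not a leap year): 210 − 28 = 182 left.
March 2070 has 31 days: 182 − 31 = 151 left.
April 2070 has 30 days: 151 − 30 = 121 left.
May 2070 has 31 days: 121 − 31 = 90 left.
June 2070 has 30 days: 90 − 30 = 60 left.
July 2070 has 31 days: 60 − 31 = 29 left.
29 days into August 2070 → August 29, 2070.
Counting forward 600 days from August 29, 2070:
August has 31 days, so 31 − 29 = 2 days remain after August 29, 2070; 600 − 2 = 598 left.
September 2070 has 30 days: 598 − 30 = 568 left.
October 2070 has 31 days: 568 − 31 = 537 left.
November 2070 has 30 days: 537 − 30 = 507 left.
December 2070 has 31 days: 507 − 31 = 476 left.
January 2071 has 31 days: 476 − 31 = 445 left.
February 2071 has 28 days (2071 is not a leap year): 445 − 28 = 417 left.
March 2071 has 31 days: 417 − 31 = 386 left.
April 2071 has 30 days: 386 − 30 = 356 left.
May 2071 has 31 days: 356 − 31 = 325 left.
June 2071 has 30 days: 325 − 30 = 295 left.
July 2071 has 31 days: 295 − 31 = 264 left.
August 2071 has 31 days: 264 − 31 = 233 left.
September 2071 has 30 days: 233 − 30 = 203 left.
October 2071 has 31 days: 203 − 31 = 172 left.
November 2071 has 30 days: 172 − 30 = 142 left.
December 2071 has 31 days: 142 − 31 = 111 left.
January 2072 has 31 days: 111 − 31 = 80 left.
February 2072 has 29 days (2072 is a leap year): 80 − 29 = 51 left.
March 2072 has 31 days: 51 − 31 = 20 left.
20 days into April 2072 → April 20, 2072.
Advancing 180 days from April 20, 2072:
April has 30 days, so 30 − 20 = 10 days remain after April 20, 2072; 180 − 10 = 170 left.
May 2072 has 31 days: 170 − 31 = 139 left.
June 2072 has 30 days: 139 − 30 = 109 left.
July 2072 has 31 days: 109 − 31 = 78 left.
August 2072 has 31 days: 78 − 31 = 47 left.
September 2072 has 30 days: 47 − 30 = 17 left.
17 days into October 2072 → October 17, 2072.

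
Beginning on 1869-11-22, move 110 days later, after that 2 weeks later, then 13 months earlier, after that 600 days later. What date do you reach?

October 19, 1870

Advancing 110 days from November 22, 1869:
November has 30 days, so 30 − 22 = 8 days remain after November 22, 1869; 110 − 8 = 102 left.
December 1869 has 31 days: 102 − 31 = 71 left.
January 1870 has 31 days: 71 − 31 = 40 left.
February 1870 has 28 days (1870 is not a leap year): 40 − 28 = 12 left.
12 days into March 1870 → March 12, 1870.
Adding 2 weeks (= 14 days) from March 12, 1870:
March has 31 days; 12 + 14 = 26, still in March.
Counting back 13 months from March 26, 1870:
month 3 − 13 = -10, which is month 2 of year 1869 → February 1869.
Day 26 is valid in February, giving February 26, 1869.
Adding 600 days from February 26, 1869:
February has 28 days, so 28 − 26 = 2 days remain after February 26, 1869; 600 − 2 = 598 left.
March 1869 has 31 days: 598 − 31 = 567 left.
April 1869 has 30 days: 567 − 30 = 537 left.
May 1869 has 31 days: 537 − 31 = 506 left.
June 1869 has 30 days: 506 − 30 = 476 left.
July 1869 has 31 days: 476 − 31 = 445 left.
August 1869 has 31 days: 445 − 31 = 414 left.
September 1869 has 30 days: 414 − 30 = 384 left.
October 1869 has 31 days: 384 − 31 = 353 left.
November 1869 has 30 days: 353 − 30 = 323 left.
December 1869 has 31 days: 323 − 31 = 292 left.
January 1870 has 31 days: 292 − 31 = 261 left.
February 1870 has 28 days (1870 is not a leap year): 261 − 28 = 233 left.
March 1870 has 31 days: 233 − 31 = 202 left.
April 1870 has 30 days: 202 − 30 = 172 left.
May 1870 has 31 days: 172 − 31 = 141 left.
June 1870 has 30 days: 141 − 30 = 111 left.
July 1870 has 31 days: 111 − 31 = 80 left.
August 1870 has 31 days: 80 − 31 = 49 left.
September 1870 has 30 days: 49 − 30 = 19 left.
19 days into October 1870 → October 19, 1870.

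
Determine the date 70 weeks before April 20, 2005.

Subtracting 70 weeks = 490 days from April 20, 2005.
Going back 20 days from April 20, 2005 reaches the end of the previous month; 490 − 20 = 470 left.
March 2005 has 31 days: 470 − 31 = 439 left.
February 2005 has 28 days (2005 is not a leap year): 439 − 28 = 411 left.
January 2005 has 31 days: 411 − 31 = 380 left.
December 2004 has 31 days: 380 − 31 = 349 left.
November 2004 has 30 days: 349 − 30 = 319 left.
October 2004 has 31 days: 319 − 31 = 288 left.
September 2004 has 30 days: 288 − 30 = 258 left.
August 2004 has 31 days: 258 − 31 = 227 left.
July 2004 has 31 days: 227 − 31 = 196 left.
June 2004 has 30 days: 196 − 30 = 166 left.
May 2004 has 31 days: 166 − 31 = 135 left.
April 2004 has 30 days: 135 − 30 = 105 left.
March 2004 has 31 days: 105 − 31 = 74 left.
February 2004 has 29 days (2004 is a leap year): 74 − 29 = 45 left.
January 2004 has 31 days: 45 − 31 = 14 left.
December 2003 has 31 days; 31 − 14 = 17 → December 17, 2003.

December 17, 2003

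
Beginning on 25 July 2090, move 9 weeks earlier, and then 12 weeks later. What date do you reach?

Counting back 9 weeks (= 63 days) from July 25, 2090:
Going back 25 days from July 25, 2090 reaches the end of the previous month; 63 − 25 = 38 left.
June 2090 has 30 days: 38 − 30 = 8 left.
May 2090 has 31 days; 31 − 8 = 23 → May 23, 2090.
Adding 12 weeks (= 84 days) from May 23, 2090:
May has 31 days, so 31 − 23 = 8 days remain after May 23, 2090; 84 − 8 = 76 left.
June 2090 has 30 days: 76 − 30 = 46 left.
July 2090 has 31 days: 46 − 31 = 15 left.
15 days into August 2090 → August 15, 2090.

August 15, 2090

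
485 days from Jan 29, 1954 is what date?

Counting forward 485 days from January 29, 1954.
January has 31 days, so 31 − 29 = 2 days remain after January 29, 1954; 485 − 2 = 483 left.
February 1954 has 28 days (1954 is not a leap year): 483 − 28 = 455 left.
March 1954 has 31 days: 455 − 31 = 424 left.
April 1954 has 30 days: 424 − 30 = 394 left.
May 1954 has 31 days: 394 − 31 = 363 left.
June 1954 has 30 days: 363 − 30 = 333 left.
July 1954 has 31 days: 333 − 31 = 302 left.
August 1954 has 31 days: 302 − 31 = 271 left.
September 1954 has 30 days: 271 − 30 = 241 left.
October 1954 has 31 days: 241 − 31 = 210 left.
November 1954 has 30 days: 210 − 30 = 180 left.
December 1954 has 31 days: 180 − 31 = 149 left.
January 1955 has 31 days: 149 − 31 = 118 left.
February 1955 has 28 days (1955 is not a leap year): 118 − 28 = 90 left.
March 1955 has 31 days: 90 − 31 = 59 left.
April 1955 has 30 days: 59 − 30 = 29 left.
29 days into May 1955 → May 29, 1955.

May 29, 1955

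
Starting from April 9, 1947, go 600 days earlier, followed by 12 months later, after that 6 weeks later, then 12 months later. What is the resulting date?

Going back 600 days from April 9, 1947:
Going back 9 days from April 9, 1947 reaches the end of the previous month; 600 − 9 = 591 left.
March 1947 has 31 days: 591 − 31 = 560 left.
February 1947 has 28 days (1947 is not a leap year): 560 − 28 = 532 left.
January 1947 has 31 days: 532 − 31 = 501 left.
December 1946 has 31 days: 501 − 31 = 470 left.
November 1946 has 30 days: 470 − 30 = 440 left.
October 1946 has 31 days: 440 − 31 = 409 left.
September 1946 has 30 days: 409 − 30 = 379 left.
August 1946 has 31 days: 379 − 31 = 348 left.
July 1946 has 31 days: 348 − 31 = 317 left.
June 1946 has 30 days: 317 − 30 = 287 left.
May 1946 has 31 days: 287 − 31 = 256 left.
April 1946 has 30 days: 256 − 30 = 226 left.
March 1946 has 31 days: 226 − 31 = 195 left.
February 1946 has 28 days (1946 is not a leap year): 195 − 28 = 167 left.
January 1946 has 31 days: 167 − 31 = 136 left.
December 1945 has 31 days: 136 − 31 = 105 left.
November 1945 has 30 days: 105 − 30 = 75 left.
October 1945 has 31 days: 75 − 31 = 44 left.
September 1945 has 30 days: 44 − 30 = 14 left.
August 1945 has 31 days; 31 − 14 = 17 → August 17, 1945.
Adding 12 months from August 17, 1945:
month 8 + 12 = 20, which is month 8 of year 1946 → August 1946.
Day 17 is valid in August, giving August 17, 1946.
Advancing 6 weeks (= 42 days) from August 17, 1946:
August has 31 days, so 31 − 17 = 14 days remain after August 17, 1946; 42 − 14 = 28 left.
28 days into September 1946 → September 28, 1946.
Advancing 12 months from September 28, 1946:
month 9 + 12 = 21, which is month 9 of year 1947 → September 1947.
Day 28 is valid in September, giving September 28, 1947.

September 28, 1947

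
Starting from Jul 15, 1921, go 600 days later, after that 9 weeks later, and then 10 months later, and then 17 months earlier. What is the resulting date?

Advancing 600 days from July 15, 1921:
July has 31 days, so 31 − 15 = 16 days remain after July 15, 1921; 600 − 16 = 584 left.
August 1921 has 31 days: 584 − 31 = 553 left.
September 1921 has 30 days: 553 − 30 = 523 left.
October 1921 has 31 days: 523 − 31 = 492 left.
November 1921 has 30 days: 492 − 30 = 462 left.
December 1921 has 31 days: 462 − 31 = 431 left.
January 1922 has 31 days: 431 − 31 = 400 left.
February 1922 has 28 days (1922 is not a leap year): 400 − 28 = 372 left.
March 1922 has 31 days: 372 − 31 = 341 left.
April 1922 has 30 days: 341 − 30 = 311 left.
May 1922 has 31 days: 311 − 31 = 280 left.
June 1922 has 30 days: 280 − 30 = 250 left.
July 1922 has 31 days: 250 − 31 = 219 left.
August 1922 has 31 days: 219 − 31 = 188 left.
September 1922 has 30 days: 188 − 30 = 158 left.
October 1922 has 31 days: 158 − 31 = 127 left.
November 1922 has 30 days: 127 − 30 = 97 left.
December 1922 has 31 days: 97 − 31 = 66 left.
January 1923 has 31 days: 66 − 31 = 35 left.
February 1923 has 28 days (1923 is not a leap year): 35 − 28 = 7 left.
7 days into March 1923 → March 7, 1923.
Adding 9 weeks (= 63 days) from March 7, 1923:
March has 31 days, so 31 − 7 = 24 days remain after March 7, 1923; 63 − 24 = 39 left.
April 1923 has 30 days: 39 − 30 = 9 left.
9 days into May 1923 → May 9, 1923.
Adding 10 months from May 9, 1923:
month 5 + 10 = 15, which is month 3 of year 1924 → March 1924.
Day 9 is valid in March, giving March 9, 1924.
Going back 17 months from March 9, 1924:
month 3 − 17 = -14, which is month 10 of year 1922 → October 1922.
Day 9 is valid in October, giving October 9, 1922.

October 9, 1922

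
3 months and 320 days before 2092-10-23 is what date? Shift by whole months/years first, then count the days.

September 7, 2091

Counting back 3 months and 320 days from October 23, 2092: first the month/year part, then the days.
month 10 − 3 = 7 → July 2092.
Day 23 is valid in July, giving July 23, 2092.
Now subtract 320 days from July 23, 2092.
Going back 23 days from July 23, 2092 reaches the end of the previous month; 320 − 23 = 297 left.
June 2092 has 30 days: 297 − 30 = 267 left.
May 2092 has 31 days: 267 − 31 = 236 left.
April 2092 has 30 days: 236 − 30 = 206 left.
March 2092 has 31 days: 206 − 31 = 175 left.
February 2092 has 29 days (2092 is a leap year): 175 − 29 = 146 left.
January 2092 has 31 days: 146 − 31 = 115 left.
December 2091 has 31 days: 115 − 31 = 84 left.
November 2091 has 30 days: 84 − 30 = 54 left.
October 2091 has 31 days: 54 − 31 = 23 left.
September 2091 has 30 days; 30 − 23 = 7 → September 7, 2091.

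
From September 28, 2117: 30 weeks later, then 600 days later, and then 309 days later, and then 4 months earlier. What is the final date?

Adding 30 weeks (= 210 days) from September 28, 2117:
September has 30 days, so 30 − 28 = 2 days remain after September 28, 2117; 210 − 2 = 208 left.
October 2117 has 31 days: 208 − 31 = 177 left.
November 2117 has 30 days: 177 − 30 = 147 left.
December 2117 has 31 days: 147 − 31 = 116 left.
January 2118 has 31 days: 116 − 31 = 85 left.
February 2118 has 28 days (2118 is not a leap year): 85 − 28 = 57 left.
March 2118 has 31 days: 57 − 31 = 26 left.
26 days into April 2118 → April 26, 2118.
Advancing 600 days from April 26, 2118:
April has 30 days, so 30 − 26 = 4 days remain after April 26, 2118; 600 − 4 = 596 left.
May 2118 has 31 days: 596 − 31 = 565 left.
June 2118 has 30 days: 565 − 30 = 535 left.
July 2118 has 31 days: 535 − 31 = 504 left.
August 2118 has 31 days: 504 − 31 = 473 left.
September 2118 has 30 days: 473 − 30 = 443 left.
October 2118 has 31 days: 443 − 31 = 412 left.
November 2118 has 30 days: 412 − 30 = 382 left.
December 2118 has 31 days: 382 − 31 = 351 left.
January 2119 has 31 days: 351 − 31 = 320 left.
February 2119 has 28 days (2119 is not a leap year): 320 − 28 = 292 left.
March 2119 has 31 days: 292 − 31 = 261 left.
April 2119 has 30 days: 261 − 30 = 231 left.
May 2119 has 31 days: 231 − 31 = 200 left.
June 2119 has 30 days: 200 − 30 = 170 left.
July 2119 has 31 days: 170 − 31 = 139 left.
August 2119 has 31 days: 139 − 31 = 108 left.
September 2119 has 30 days: 108 − 30 = 78 left.
October 2119 has 31 days: 78 − 31 = 47 left.
November 2119 has 30 days: 47 − 30 = 17 left.
17 days into December 2119 → December 17, 2119.
Advancing 309 days from December 17, 2119:
December has 31 days, so 31 − 17 = 14 days remain after December 17, 2119; 309 − 14 = 295 left.
January 2120 has 31 days: 295 − 31 = 264 left.
February 2120 has 29 days (2120 is a leap year): 264 − 29 = 235 left.
March 2120 has 31 days: 235 − 31 = 204 left.
April 2120 has 30 days: 204 − 30 = 174 left.
May 2120 has 31 days: 174 − 31 = 143 left.
June 2120 has 30 days: 143 − 30 = 113 left.
July 2120 has 31 days: 113 − 31 = 82 left.
August 2120 has 31 days: 82 − 31 = 51 left.
September 2120 has 30 days: 51 − 30 = 21 left.
21 days into October 2120 → October 21, 2120.
Subtracting 4 months from October 21, 2120:
month 10 − 4 = 6 → June 2120.
Day 21 is valid in June, giving June 21, 2120.

June 21, 2120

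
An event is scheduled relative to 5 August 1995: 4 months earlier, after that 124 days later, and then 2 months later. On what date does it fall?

Subtracting 4 months from August 5, 1995:
month 8 − 4 = 4 → April 1995.
Day 5 is valid in April, giving April 5, 1995.
Adding 124 days from April 5, 1995:
April has 30 days, so 30 − 5 = 25 days remain after April 5, 1995; 124 − 25 = 99 left.
May 1995 has 31 days: 99 − 31 = 68 left.
June 1995 has 30 days: 68 − 30 = 38 left.
July 1995 has 31 days: 38 − 31 = 7 left.
7 days into August 1995 → August 7, 1995.
Advancing 2 months from August 7, 1995:
month 8 + 2 = 10 → October 1995.
Day 7 is valid in October, giving October 7, 1995.

October 7, 1995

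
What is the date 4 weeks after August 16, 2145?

September 13, 2145

Adding 4 weeks = 28 days from August 16, 2145.
August has 31 days, so 31 − 16 = 15 days remain after August 16, 2145; 28 − 15 = 13 left.
13 days into September 2145 → September 13, 2145.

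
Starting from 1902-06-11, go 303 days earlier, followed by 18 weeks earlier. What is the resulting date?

Going back 303 days from June 11, 1902:
Going back 11 days from June 11, 1902 reaches the end of the previous month; 303 − 11 = 292 left.
May 1902 has 31 days: 292 − 31 = 261 left.
April 1902 has 30 days: 261 − 30 = 231 left.
March 1902 has 31 days: 231 − 31 = 200 left.
February 1902 has 28 days (1902 is not a leap year): 200 − 28 = 172 left.
January 1902 has 31 days: 172 − 31 = 141 left.
December 1901 has 31 days: 141 − 31 = 110 left.
November 1901 has 30 days: 110 − 30 = 80 left.
October 1901 has 31 days: 80 − 31 = 49 left.
September 1901 has 30 days: 49 − 30 = 19 left.
August 1901 has 31 days; 31 − 19 = 12 → August 12, 1901.
Subtracting 18 weeks (= 126 days) from August 12, 1901:
Going back 12 days from August 12, 1901 reaches the end of the previous month; 126 − 12 = 114 left.
July 1901 has 31 days: 114 − 31 = 83 left.
June 1901 has 30 days: 83 − 30 = 53 left.
May 1901 has 31 days: 53 − 31 = 22 left.
April 1901 has 30 days; 30 − 22 = 8 → April 8, 1901.

April 8, 1901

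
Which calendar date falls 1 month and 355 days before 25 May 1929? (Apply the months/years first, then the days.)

Subtracting 1 month and 355 days from May 25, 1929: first the month/year part, then the days.
month 5 − 1 = 4 → April 1929.
Day 25 is valid in April, giving April 25, 1929.
Now subtract 355 days from April 25, 1929.
Going back 25 days from April 25, 1929 reaches the end of the previous month; 355 − 25 = 330 left.
March 1929 has 31 days: 330 − 31 = 299 left.
February 1929 has 28 days (1929 is not a leap year): 299 − 28 = 271 left.
January 1929 has 31 days: 271 − 31 = 240 left.
December 1928 has 31 days: 240 − 31 = 209 left.
November 1928 has 30 days: 209 − 30 = 179 left.
October 1928 has 31 days: 179 − 31 = 148 left.
September 1928 has 30 days: 148 − 30 = 118 left.
August 1928 has 31 days: 118 − 31 = 87 left.
July 1928 has 31 days: 87 − 31 = 56 left.
June 1928 has 30 days: 56 − 30 = 26 left.
May 1928 has 31 days; 31 − 26 = 5 → May 5, 1928.

May 5, 1928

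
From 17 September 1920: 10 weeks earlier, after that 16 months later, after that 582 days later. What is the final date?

Counting back 10 weeks (= 70 days) from September 17, 1920:
Going back 17 days from September 17, 1920 reaches the end of the previous month; 70 − 17 = 53 left.
August 1920 has 31 days: 53 − 31 = 22 left.
July 1920 has 31 days; 31 − 22 = 9 → July 9, 1920.
Counting forward 16 months from July 9, 1920:
month 7 + 16 = 23, which is month 11 of year 1921 → November 1921.
Day 9 is valid in November, giving November 9, 1921.
Counting forward 582 days from November 9, 1921:
November has 30 days, so 30 − 9 = 21 days remain after November 9, 1921; 582 − 21 = 561 left.
December 1921 has 31 days: 561 − 31 = 530 left.
January 1922 has 31 days: 530 − 31 = 499 left.
February 1922 has 28 days (1922 is not a leap year): 499 − 28 = 471 left.
March 1922 has 31 days: 471 − 31 = 440 left.
April 1922 has 30 days: 440 − 30 = 410 left.
May 1922 has 31 days: 410 − 31 = 379 left.
June 1922 has 30 days: 379 − 30 = 349 left.
July 1922 has 31 days: 349 − 31 = 318 left.
August 1922 has 31 days: 318 − 31 = 287 left.
September 1922 has 30 days: 287 − 30 = 257 left.
October 1922 has 31 days: 257 − 31 = 226 left.
November 1922 has 30 days: 226 − 30 = 196 left.
December 1922 has 31 days: 196 − 31 = 165 left.
January 1923 has 31 days: 165 − 31 = 134 left.
February 1923 has 28 days (1923 is not a leap year): 134 − 28 = 106 left.
March 1923 has 31 days: 106 − 31 = 75 left.
April 1923 has 30 days: 75 − 30 = 45 left.
May 1923 has 31 days: 45 − 31 = 14 left.
14 days into June 1923 → June 14, 1923.

June 14, 1923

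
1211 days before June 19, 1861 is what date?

Counting back 1211 days from June 19, 1861.
Going back 19 days from June 19, 1861 reaches the end of the previous month; 1211 − 19 = 1192 left.
May 1861 has 31 days: 1192 − 31 = 1161 left.
April 1861 has 30 days: 1161 − 30 = 1131 left.
March 1861 has 31 days: 1131 − 31 = 1100 left.
February 1861 has 28 days (1861 is not a leap year): 1100 − 28 = 1072 left.
January 1861 has 31 days: 1072 − 31 = 1041 left.
December 1860 has 31 days: 1041 − 31 = 1010 left.
November 1860 has 30 days: 1010 − 30 = 980 left.
October 1860 has 31 days: 980 − 31 = 949 left.
September 1860 has 30 days: 949 − 30 = 919 left.
August 1860 has 31 days: 919 − 31 = 888 left.
July 1860 has 31 days: 888 − 31 = 857 left.
June 1860 has 30 days: 857 − 30 = 827 left.
May 1860 has 31 days: 827 − 31 = 796 left.
April 1860 has 30 days: 796 − 30 = 766 left.
March 1860 has 31 days: 766 − 31 = 735 left.
February 1860 has 29 days (1860 is a leap year): 735 − 29 = 706 left.
January 1860 has 31 days: 706 − 31 = 675 left.
December 1859 has 31 days: 675 − 31 = 644 left.
November 1859 has 30 days: 644 − 30 = 614 left.
October 1859 has 31 days: 614 − 31 = 583 left.
September 1859 has 30 days: 583 − 30 = 553 left.
August 1859 has 31 days: 553 − 31 = 522 left.
July 1859 has 31 days: 522 − 31 = 491 left.
June 1859 has 30 days: 491 − 30 = 461 left.
May 1859 has 31 days: 461 − 31 = 430 left.
April 1859 has 30 days: 430 − 30 = 400 left.
March 1859 has 31 days: 400 − 31 = 369 left.
February 1859 has 28 days (1859 is not a leap year): 369 − 28 = 341 left.
January 1859 has 31 days: 341 − 31 = 310 left.
December 1858 has 31 days: 310 − 31 = 279 left.
November 1858 has 30 days: 279 − 30 = 249 left.
October 1858 has 31 days: 249 − 31 = 218 left.
September 1858 has 30 days: 218 − 30 = 188 left.
August 1858 has 31 days: 188 − 31 = 157 left.
July 1858 has 31 days: 157 − 31 = 126 left.
June 1858 has 30 days: 126 − 30 = 96 left.
May 1858 has 31 days: 96 − 31 = 65 left.
April 1858 has 30 days: 65 − 30 = 35 left.
March 1858 has 31 days: 35 − 31 = 4 left.
February 1858 has 28 days; 28 − 4 = 24 → February 24, 1858.

February 24, 1858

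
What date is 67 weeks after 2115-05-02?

Adding 67 weeks = 469 days from May 2, 2115.
May has 31 days, so 31 − 2 = 29 days remain after May 2, 2115; 469 − 29 = 440 left.
June 2115 has 30 days: 440 − 30 = 410 left.
July 2115 has 31 days: 410 − 31 = 379 left.
August 2115 has 31 days: 379 − 31 = 348 left.
September 2115 has 30 days: 348 − 30 = 318 left.
October 2115 has 31 days: 318 − 31 = 287 left.
November 2115 has 30 days: 287 − 30 = 257 left.
December 2115 has 31 days: 257 − 31 = 226 left.
January 2116 has 31 days: 226 − 31 = 195 left.
February 2116 has 29 days (2116 is a leap year): 195 − 29 = 166 left.
March 2116 has 31 days: 166 − 31 = 135 left.
April 2116 has 30 days: 135 − 30 = 105 left.
May 2116 has 31 days: 105 − 31 = 74 left.
June 2116 has 30 days: 74 − 30 = 44 left.
July 2116 has 31 days: 44 − 31 = 13 left.
13 days into August 2116 → August 13, 2116.

August 13, 2116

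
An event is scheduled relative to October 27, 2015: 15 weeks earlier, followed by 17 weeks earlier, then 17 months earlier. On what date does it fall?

October 17, 2013

Counting back 15 weeks (= 105 days) from October 27, 2015:
Going back 27 days from October 27, 2015 reaches the end of the previous month; 105 − 27 = 78 left.
September 2015 has 30 days: 78 − 30 = 48 left.
August 2015 has 31 days: 48 − 31 = 17 left.
July 2015 has 31 days; 31 − 17 = 14 → July 14, 2015.
Counting back 17 weeks (= 119 days) from July 14, 2015:
Going back 14 days from July 14, 2015 reaches the end of the previous month; 119 − 14 = 105 left.
June 2015 has 30 days: 105 − 30 = 75 left.
May 2015 has 31 days: 75 − 31 = 44 left.
April 2015 has 30 days: 44 − 30 = 14 left.
March 2015 has 31 days; 31 − 14 = 17 → March 17, 2015.
Counting back 17 months from March 17, 2015:
month 3 − 17 = -14, which is month 10 of year 2013 → October 2013.
Day 17 is valid in October, giving October 17, 2013.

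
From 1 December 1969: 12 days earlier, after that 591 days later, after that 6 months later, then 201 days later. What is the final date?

Counting back 12 days from December 1, 1969:
Going back 1 day from December 1, 1969 reaches the end of the previous month; 12 − 1 = 11 left.
November 1969 has 30 days; 30 − 11 = 19 → November 19, 1969.
Adding 591 days from November 19, 1969:
November has 30 days, so 30 − 19 = 11 days remain after November 19, 1969; 591 − 11 = 580 left.
December 1969 has 31 days: 580 − 31 = 549 left.
January 1970 has 31 days: 549 − 31 = 518 left.
February 1970 has 28 days (1970 is not a leap year): 518 − 28 = 490 left.
March 1970 has 31 days: 490 − 31 = 459 left.
April 1970 has 30 days: 459 − 30 = 429 left.
May 1970 has 31 days: 429 − 31 = 398 left.
June 1970 has 30 days: 398 − 30 = 368 left.
July 1970 has 31 days: 368 − 31 = 337 left.
August 1970 has 31 days: 337 − 31 = 306 left.
September 1970 has 30 days: 306 − 30 = 276 left.
October 1970 has 31 days: 276 − 31 = 245 left.
November 1970 has 30 days: 245 − 30 = 215 left.
December 1970 has 31 days: 215 − 31 = 184 left.
January 1971 has 31 days: 184 − 31 = 153 left.
February 1971 has 28 days (1971 is not a leap year): 153 − 28 = 125 left.
March 1971 has 31 days: 125 − 31 = 94 left.
April 1971 has 30 days: 94 − 30 = 64 left.
May 1971 has 31 days: 64 − 31 = 33 left.
June 1971 has 30 days: 33 − 30 = 3 left.
3 days into July 1971 → July 3, 1971.
Advancing 6 months from July 3, 1971:
month 7 + 6 = 13, which is month 1 of year 1972 → January 1972.
Day 3 is valid in January, giving January 3, 1972.
Advancing 201 days from January 3, 1972:
January has 31 days, so 31 − 3 = 28 days remain after January 3, 1972; 201 − 28 = 173 left.
February 1972 has 29 days (1972 is a leap year): 173 − 29 = 144 left.
March 1972 has 31 days: 144 − 31 = 113 left.
April 1972 has 30 days: 113 − 30 = 83 left.
May 1972 has 31 days: 83 − 31 = 52 left.
June 1972 has 30 days: 52 − 30 = 22 left.
22 days into July 1972 → July 22, 1972.

July 22, 1972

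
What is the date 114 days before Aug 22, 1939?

April 30, 1939

Subtracting 114 days from August 22, 1939.
Going back 22 days from August 22, 1939 reaches the end of the previous month; 114 − 22 = 92 left.
July 1939 has 31 days: 92 − 31 = 61 left.
June 1939 has 30 days: 61 − 30 = 31 left.
May 1939 has 31 days: 31 − 31 = 0 left.
April 1939 has 30 days; 30 − 0 = 30 → April 30, 1939.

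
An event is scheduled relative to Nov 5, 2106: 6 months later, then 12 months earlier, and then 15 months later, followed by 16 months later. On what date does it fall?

Advancing 6 months from November 5, 2106:
month 11 + 6 = 17, which is month 5 of year 2107 → May 2107.
Day 5 is valid in May, giving May 5, 2107.
Counting back 12 months from May 5, 2107:
month 5 − 12 = -7, which is month 5 of year 2106 → May 2106.
Day 5 is valid in May, giving May 5, 2106.
Advancing 15 months from May 5, 2106:
month 5 + 15 = 20, which is month 8 of year 2107 → August 2107.
Day 5 is valid in August, giving August 5, 2107.
Advancing 16 months from August 5, 2107:
month 8 + 16 = 24, which is month 12 of year 2108 → December 2108.
Day 5 is valid in December, giving December 5, 2108.

December 5, 2108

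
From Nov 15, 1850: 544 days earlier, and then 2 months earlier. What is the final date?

Going back 544 days from November 15, 1850:
Going back 15 days from November 15, 1850 reaches the end of the previous month; 544 − 15 = 529 left.
October 1850 has 31 days: 529 − 31 = 498 left.
September 1850 has 30 days: 498 − 30 = 468 left.
August 1850 has 31 days: 468 − 31 = 437 left.
July 1850 has 31 days: 437 − 31 = 406 left.
June 1850 has 30 days: 406 − 30 = 376 left.
May 1850 has 31 days: 376 − 31 = 345 left.
April 1850 has 30 days: 345 − 30 = 315 left.
March 1850 has 31 days: 315 − 31 = 284 left.
February 1850 has 28 days (1850 is not a leap year): 284 − 28 = 256 left.
January 1850 has 31 days: 256 − 31 = 225 left.
December 1849 has 31 days: 225 − 31 = 194 left.
November 1849 has 30 days: 194 − 30 = 164 left.
October 1849 has 31 days: 164 − 31 = 133 left.
September 1849 has 30 days: 133 − 30 = 103 left.
August 1849 has 31 days: 103 − 31 = 72 left.
July 1849 has 31 days: 72 − 31 = 41 left.
June 1849 has 30 days: 41 − 30 = 11 left.
May 1849 has 31 days; 31 − 11 = 20 → May 20, 1849.
Subtracting 2 months from May 20, 1849:
month 5 − 2 = 3 → March 1849.
Day 20 is valid in March, giving March 20, 1849.

March 20, 1849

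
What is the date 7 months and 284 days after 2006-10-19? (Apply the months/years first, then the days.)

Adding 7 months and 284 days from October 19, 2006: first the month/year part, then the days.
month 10 + 7 = 17, which is month 5 of year 2007 → May 2007.
Day 19 is valid in May, giving May 19, 2007.
Now add 284 days from May 19, 2007.
May has 31 days, so 31 − 19 = 12 days remain after May 19, 2007; 284 − 12 = 272 left.
June 2007 has 30 days: 272 − 30 = 242 left.
July 2007 has 31 days: 242 − 31 = 211 left.
August 2007 has 31 days: 211 − 31 = 180 left.
September 2007 has 30 days: 180 − 30 = 150 left.
October 2007 has 31 days: 150 − 31 = 119 left.
November 2007 has 30 days: 119 − 30 = 89 left.
December 2007 has 31 days: 89 − 31 = 58 left.
January 2008 has 31 days: 58 − 31 = 27 left.
27 days into February 2008 → February 27, 2008.

February 27, 2008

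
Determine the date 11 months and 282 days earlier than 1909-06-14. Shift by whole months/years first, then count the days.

Going back 11 months and 282 days from June 14, 1909: first the month/year part, then the days.
month 6 − 11 = -5, which is month 7 of year 1908 → July 1908.
Day 14 is valid in July, giving July 14, 1908.
Now subtract 282 days from July 14, 1908.
Going back 14 days from July 14, 1908 reaches the end of the previous month; 282 − 14 = 268 left.
June 1908 has 30 days: 268 − 30 = 238 left.
May 1908 has 31 days: 238 − 31 = 207 left.
April 1908 has 30 days: 207 − 30 = 177 left.
March 1908 has 31 days: 177 − 31 = 146 left.
February 1908 has 29 days (1908 is a leap year): 146 − 29 = 117 left.
January 1908 has 31 days: 117 − 31 = 86 left.
December 1907 has 31 days: 86 − 31 = 55 left.
November 1907 has 30 days: 55 − 30 = 25 left.
October 1907 has 31 days; 31 − 25 = 6 → October 6, 1907.

October 6, 1907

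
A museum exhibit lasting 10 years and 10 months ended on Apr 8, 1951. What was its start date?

June 8, 1940

Going back 10 years and 10 months from April 8, 1951.
-10 years → 1941; month 4 − 10 = -6, which is month 6 of year 1940 → June 1940.
Day 8 is valid in June, giving June 8, 1940.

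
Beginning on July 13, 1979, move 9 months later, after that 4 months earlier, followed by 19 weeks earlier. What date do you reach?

Adding 9 months from July 13, 1979:
month 7 + 9 = 16, which is month 4 of year 1980 → April 1980.
Day 13 is valid in April, giving April 13, 1980.
Subtracting 4 months from April 13, 1980:
month 4 − 4 = 0, which is month 12 of year 1979 → December 1979.
Day 13 is valid in December, giving December 13, 1979.
Subtracting 19 weeks (= 133 days) from December 13, 1979:
Going back 13 days from December 13, 1979 reaches the end of the previous month; 133 − 13 = 120 left.
November 1979 has 30 days: 120 − 30 = 90 left.
October 1979 has 31 days: 90 − 31 = 59 left.
September 1979 has 30 days: 59 − 30 = 29 left.
August 1979 has 31 days; 31 − 29 = 2 → August 2, 1979.

August 2, 1979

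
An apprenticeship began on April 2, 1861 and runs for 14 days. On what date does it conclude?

Counting forward 14 days from April 2, 1861.
April has 30 days; 2 + 14 = 16, still in April.

April 16, 1861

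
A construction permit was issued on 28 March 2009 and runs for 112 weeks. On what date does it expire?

May 21, 2011

Counting forward 112 weeks = 784 days from March 28, 2009.
March has 31 days, so 31 − 28 = 3 days remain after March 28, 2009; 784 − 3 = 781 left.
April 2009 has 30 days: 781 − 30 = 751 left.
May 2009 has 31 days: 751 − 31 = 720 left.
June 2009 has 30 days: 720 − 30 = 690 left.
July 2009 has 31 days: 690 − 31 = 659 left.
August 2009 has 31 days: 659 − 31 = 628 left.
September 2009 has 30 days: 628 − 30 = 598 left.
October 2009 has 31 days: 598 − 31 = 567 left.
November 2009 has 30 days: 567 − 30 = 537 left.
December 2009 has 31 days: 537 − 31 = 506 left.
January 2010 has 31 days: 506 − 31 = 475 left.
February 2010 has 28 days (2010 is not a leap year): 475 − 28 = 447 left.
March 2010 has 31 days: 447 − 31 = 416 left.
April 2010 has 30 days: 416 − 30 = 386 left.
May 2010 has 31 days: 386 − 31 = 355 left.
June 2010 has 30 days: 355 − 30 = 325 left.
July 2010 has 31 days: 325 − 31 = 294 left.
August 2010 has 31 days: 294 − 31 = 263 left.
September 2010 has 30 days: 263 − 30 = 233 left.
October 2010 has 31 days: 233 − 31 = 202 left.
November 2010 has 30 days: 202 − 30 = 172 left.
December 2010 has 31 days: 172 − 31 = 141 left.
January 2011 has 31 days: 141 − 31 = 110 left.
February 2011 has 28 days (2011 is not a leap year): 110 − 28 = 82 left.
March 2011 has 31 days: 82 − 31 = 51 left.
April 2011 has 30 days: 51 − 30 = 21 left.
21 days into May 2011 → May 21, 2011.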